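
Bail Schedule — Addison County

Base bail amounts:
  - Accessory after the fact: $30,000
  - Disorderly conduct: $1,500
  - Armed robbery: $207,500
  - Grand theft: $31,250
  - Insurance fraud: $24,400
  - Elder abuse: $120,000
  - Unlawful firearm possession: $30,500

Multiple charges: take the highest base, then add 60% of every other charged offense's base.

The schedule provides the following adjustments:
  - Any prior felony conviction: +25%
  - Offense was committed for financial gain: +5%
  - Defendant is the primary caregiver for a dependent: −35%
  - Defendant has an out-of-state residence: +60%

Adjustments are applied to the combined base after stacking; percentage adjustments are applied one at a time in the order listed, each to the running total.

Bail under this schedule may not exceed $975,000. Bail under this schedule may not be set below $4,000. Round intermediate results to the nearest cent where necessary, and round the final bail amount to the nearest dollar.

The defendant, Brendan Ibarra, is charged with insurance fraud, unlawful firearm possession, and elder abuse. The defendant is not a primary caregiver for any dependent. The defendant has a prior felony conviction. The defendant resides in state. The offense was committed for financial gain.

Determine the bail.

$200,734

Base amounts from the schedule: insurance fraud $24,400; unlawful firearm possession $30,500; elder abuse $120,000.
Stacking rule: highest base plus 60% of each additional charge. Highest is elder abuse at $120,000. Additional: $24,400 × 60% = $14,640; $30,500 × 60% = $18,300. Combined base = $120,000 + $32,940 = $152,940.
Any prior felony conviction (+25%): $152,940 × 1.25 = $191,175.
Offense was committed for financial gain (+5%): $191,175 × 1.05 = $200,733.75.
$200,733.75 is within the $975,000 maximum.
$200,733.75 is at or above the $4,000 minimum.
Rounded to the nearest dollar: $200,734.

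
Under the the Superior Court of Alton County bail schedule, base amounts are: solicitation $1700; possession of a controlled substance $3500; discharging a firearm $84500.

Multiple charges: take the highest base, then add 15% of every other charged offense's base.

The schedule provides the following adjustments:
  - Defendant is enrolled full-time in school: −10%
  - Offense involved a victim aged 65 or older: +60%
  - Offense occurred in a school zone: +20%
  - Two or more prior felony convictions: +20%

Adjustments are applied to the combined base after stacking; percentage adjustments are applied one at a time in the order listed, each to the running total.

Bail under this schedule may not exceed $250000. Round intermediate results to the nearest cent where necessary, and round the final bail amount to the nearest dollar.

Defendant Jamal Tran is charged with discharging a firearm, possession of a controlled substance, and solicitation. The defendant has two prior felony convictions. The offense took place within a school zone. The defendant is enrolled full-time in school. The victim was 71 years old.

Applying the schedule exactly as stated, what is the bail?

$176837

Base amounts from the schedule: discharging a firearm $84500; possession of a controlled substance $3500; solicitation $1700.
Stacking rule: highest base plus 15% of each additional charge. Highest is discharging a firearm at $84500. Additional: $3500 × 15% = $525; $1700 × 15% = $255. Combined base = $84500 + $780 = $85280.
Defendant is enrolled full-time in school (−10%): $85280 × 0.9 = $76752.
Offense involved a victim aged 65 or older (+60%): $76752 × 1.6 = $122803.20.
Offense occurred in a school zone (+20%): $122803.20 × 1.2 = $147363.84.
Two or more prior felony convictions (+20%): $147363.84 × 1.2 = $176836.61.
$176836.61 is within the $250000 maximum.
Rounded to the nearest dollar: $176837.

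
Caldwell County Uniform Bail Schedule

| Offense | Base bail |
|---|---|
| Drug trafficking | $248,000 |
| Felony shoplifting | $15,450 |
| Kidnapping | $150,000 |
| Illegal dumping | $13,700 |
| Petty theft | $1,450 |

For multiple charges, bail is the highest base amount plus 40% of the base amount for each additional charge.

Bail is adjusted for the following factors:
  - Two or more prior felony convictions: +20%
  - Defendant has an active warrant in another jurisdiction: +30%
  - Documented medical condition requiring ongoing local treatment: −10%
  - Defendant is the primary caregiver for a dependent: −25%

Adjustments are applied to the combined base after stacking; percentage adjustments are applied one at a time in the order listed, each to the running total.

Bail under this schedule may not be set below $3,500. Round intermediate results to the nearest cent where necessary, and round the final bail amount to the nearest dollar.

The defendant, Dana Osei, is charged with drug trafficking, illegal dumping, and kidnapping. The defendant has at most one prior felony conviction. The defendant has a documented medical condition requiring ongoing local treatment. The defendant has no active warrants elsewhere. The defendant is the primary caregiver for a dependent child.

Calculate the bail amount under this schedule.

Base amounts from the schedule: drug trafficking $248,000; illegal dumping $13,700; kidnapping $150,000.
Stacking rule: highest base plus 40% of each additional charge. Highest is drug trafficking at $248,000. Additional: $13,700 × 40% = $5,480; $150,000 × 40% = $60,000. Combined base = $248,000 + $65,480 = $313,480.
Documented medical condition requiring ongoing local treatment (−10%): $313,480 × 0.9 = $282,132.
Defendant is the primary caregiver for a dependent (−25%): $282,132 × 0.75 = $211,599.
$211,599 is at or above the $3,500 minimum.

$211,599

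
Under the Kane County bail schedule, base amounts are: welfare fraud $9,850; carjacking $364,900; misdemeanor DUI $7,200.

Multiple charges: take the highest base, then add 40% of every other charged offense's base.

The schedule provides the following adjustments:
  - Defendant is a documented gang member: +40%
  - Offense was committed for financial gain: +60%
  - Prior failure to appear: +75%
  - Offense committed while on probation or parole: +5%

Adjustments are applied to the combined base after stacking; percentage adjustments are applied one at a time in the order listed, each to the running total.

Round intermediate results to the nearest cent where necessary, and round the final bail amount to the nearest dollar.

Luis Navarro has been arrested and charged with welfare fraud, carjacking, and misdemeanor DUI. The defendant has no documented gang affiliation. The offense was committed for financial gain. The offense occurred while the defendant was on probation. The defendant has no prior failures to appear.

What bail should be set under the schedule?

$624,490

Base amounts from the schedule: welfare fraud $9,850; carjacking $364,900; misdemeanor DUI $7,200.
Stacking rule: highest base plus 40% of each additional charge. Highest is carjacking at $364,900. Additional: $9,850 × 40% = $3,940; $7,200 × 40% = $2,880. Combined base = $364,900 + $6,820 = $371,720.
Offense was committed for financial gain (+60%): $371,720 × 1.6 = $594,752.
Offense committed while on probation or parole (+5%): $594,752 × 1.05 = $624,489.60.
Rounded to the nearest dollar: $624,490.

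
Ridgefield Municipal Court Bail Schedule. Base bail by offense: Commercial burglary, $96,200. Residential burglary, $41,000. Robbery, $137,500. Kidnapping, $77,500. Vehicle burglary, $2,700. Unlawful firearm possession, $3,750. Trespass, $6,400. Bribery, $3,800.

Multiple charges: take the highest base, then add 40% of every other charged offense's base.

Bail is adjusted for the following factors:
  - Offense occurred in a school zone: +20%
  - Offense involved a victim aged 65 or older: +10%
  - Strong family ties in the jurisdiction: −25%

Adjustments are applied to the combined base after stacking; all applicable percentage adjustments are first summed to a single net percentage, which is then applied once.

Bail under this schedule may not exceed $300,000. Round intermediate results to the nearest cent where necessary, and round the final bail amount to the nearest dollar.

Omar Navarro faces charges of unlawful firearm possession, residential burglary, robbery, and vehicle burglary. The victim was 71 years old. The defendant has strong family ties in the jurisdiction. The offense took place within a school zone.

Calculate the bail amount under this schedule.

$164,304

Base amounts from the schedule: unlawful firearm possession $3,750; residential burglary $41,000; robbery $137,500; vehicle burglary $2,700.
Stacking rule: highest base plus 40% of each additional charge. Highest is robbery at $137,500. Additional: $3,750 × 40% = $1,500; $41,000 × 40% = $16,400; $2,700 × 40% = $1,080. Combined base = $137,500 + $18,980 = $156,480.
Net percentage adjustment: +20% +10% −25% = +5%. $156,480 × 1.05 = $164,304.
$164,304 is within the $300,000 maximum.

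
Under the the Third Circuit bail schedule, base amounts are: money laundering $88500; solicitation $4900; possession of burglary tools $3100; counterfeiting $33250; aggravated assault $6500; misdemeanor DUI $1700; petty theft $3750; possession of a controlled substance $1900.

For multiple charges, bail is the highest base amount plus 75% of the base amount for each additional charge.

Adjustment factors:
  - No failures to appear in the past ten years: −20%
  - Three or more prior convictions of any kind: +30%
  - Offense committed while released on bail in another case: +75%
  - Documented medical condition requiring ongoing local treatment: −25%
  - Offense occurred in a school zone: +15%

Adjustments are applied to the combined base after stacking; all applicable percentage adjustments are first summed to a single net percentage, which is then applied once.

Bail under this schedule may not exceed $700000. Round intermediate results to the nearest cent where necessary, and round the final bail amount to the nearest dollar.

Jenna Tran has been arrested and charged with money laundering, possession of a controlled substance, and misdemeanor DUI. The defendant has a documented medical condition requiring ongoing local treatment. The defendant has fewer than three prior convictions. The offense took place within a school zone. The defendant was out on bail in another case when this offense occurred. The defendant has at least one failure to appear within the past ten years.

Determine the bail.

Base amounts from the schedule: money laundering $88500; possession of a controlled substance $1900; misdemeanor DUI $1700.
Stacking rule: highest base plus 75% of each additional charge. Highest is money laundering at $88500. Additional: $1900 × 75% = $1425; $1700 × 75% = $1275. Combined base = $88500 + $2700 = $91200.
Net percentage adjustment: +75% −25% +15% = +65%. $91200 × 1.65 = $150480.
$150480 is within the $700000 maximum.

$150480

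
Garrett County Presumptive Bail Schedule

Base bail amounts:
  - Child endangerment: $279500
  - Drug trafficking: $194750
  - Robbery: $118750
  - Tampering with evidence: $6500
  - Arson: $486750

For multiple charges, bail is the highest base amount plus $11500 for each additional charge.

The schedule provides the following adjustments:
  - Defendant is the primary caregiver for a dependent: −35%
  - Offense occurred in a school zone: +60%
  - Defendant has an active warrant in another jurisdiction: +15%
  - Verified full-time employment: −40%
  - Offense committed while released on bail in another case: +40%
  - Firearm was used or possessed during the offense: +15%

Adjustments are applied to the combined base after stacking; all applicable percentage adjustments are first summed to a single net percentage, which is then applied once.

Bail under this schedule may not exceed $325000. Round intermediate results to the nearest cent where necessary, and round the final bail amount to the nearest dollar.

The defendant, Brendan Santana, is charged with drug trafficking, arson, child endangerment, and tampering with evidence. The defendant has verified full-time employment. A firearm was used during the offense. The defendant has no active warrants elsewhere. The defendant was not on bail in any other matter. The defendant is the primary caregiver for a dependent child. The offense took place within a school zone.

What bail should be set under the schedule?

$325000

Base amounts from the schedule: drug trafficking $194750; arson $486750; child endangerment $279500; tampering with evidence $6500.
Stacking rule: highest base plus $11500 per additional charge. Highest is arson at $486750; 3 additional charges → +$34500. Combined base = $521250.
Net percentage adjustment: −35% +60% −40% +15% = +0%. $521250 × 1 = $521250.
Result $521250 exceeds the maximum of $325000; bail is capped at $325000.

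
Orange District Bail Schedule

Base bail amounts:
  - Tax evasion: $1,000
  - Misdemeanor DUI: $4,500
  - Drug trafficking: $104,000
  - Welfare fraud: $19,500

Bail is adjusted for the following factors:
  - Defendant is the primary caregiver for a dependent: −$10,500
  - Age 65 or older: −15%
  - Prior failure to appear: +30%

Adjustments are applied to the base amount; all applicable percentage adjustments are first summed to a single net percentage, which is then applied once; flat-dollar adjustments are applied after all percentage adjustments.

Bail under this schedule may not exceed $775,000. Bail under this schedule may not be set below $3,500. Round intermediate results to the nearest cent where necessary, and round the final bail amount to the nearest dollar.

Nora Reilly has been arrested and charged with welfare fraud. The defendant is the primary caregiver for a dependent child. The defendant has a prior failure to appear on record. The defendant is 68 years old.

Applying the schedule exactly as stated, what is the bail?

Base amounts from the schedule: welfare fraud $19,500.
Single charge. Combined base = $19,500.
Net percentage adjustment: −15% +30% = +15%. $19,500 × 1.15 = $22,425.
Defendant is the primary caregiver for a dependent (−$10,500 flat): $22,425 − $10,500 = $11,925.
$11,925 is within the $775,000 maximum.
$11,925 is at or above the $3,500 minimum.

$11,925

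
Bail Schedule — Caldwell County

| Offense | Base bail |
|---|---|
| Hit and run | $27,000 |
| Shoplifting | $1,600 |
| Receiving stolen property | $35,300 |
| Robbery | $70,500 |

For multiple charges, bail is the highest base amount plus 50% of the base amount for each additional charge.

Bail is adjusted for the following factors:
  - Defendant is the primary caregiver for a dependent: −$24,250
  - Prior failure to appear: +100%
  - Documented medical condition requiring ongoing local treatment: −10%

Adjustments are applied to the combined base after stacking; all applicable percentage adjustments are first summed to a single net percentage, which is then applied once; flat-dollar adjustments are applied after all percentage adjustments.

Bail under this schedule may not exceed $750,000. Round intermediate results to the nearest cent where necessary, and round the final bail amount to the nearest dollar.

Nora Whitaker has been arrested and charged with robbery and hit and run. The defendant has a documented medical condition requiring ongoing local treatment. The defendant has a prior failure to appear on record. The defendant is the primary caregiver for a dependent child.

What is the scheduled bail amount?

Base amounts from the schedule: robbery $70,500; hit and run $27,000.
Stacking rule: highest base plus 50% of each additional charge. Highest is robbery at $70,500. Additional: $27,000 × 50% = $13,500. Combined base = $70,500 + $13,500 = $84,000.
Net percentage adjustment: +100% −10% = +90%. $84,000 × 1.9 = $159,600.
Defendant is the primary caregiver for a dependent (−$24,250 flat): $159,600 − $24,250 = $135,350.
$135,350 is within the $750,000 maximum.

$135,350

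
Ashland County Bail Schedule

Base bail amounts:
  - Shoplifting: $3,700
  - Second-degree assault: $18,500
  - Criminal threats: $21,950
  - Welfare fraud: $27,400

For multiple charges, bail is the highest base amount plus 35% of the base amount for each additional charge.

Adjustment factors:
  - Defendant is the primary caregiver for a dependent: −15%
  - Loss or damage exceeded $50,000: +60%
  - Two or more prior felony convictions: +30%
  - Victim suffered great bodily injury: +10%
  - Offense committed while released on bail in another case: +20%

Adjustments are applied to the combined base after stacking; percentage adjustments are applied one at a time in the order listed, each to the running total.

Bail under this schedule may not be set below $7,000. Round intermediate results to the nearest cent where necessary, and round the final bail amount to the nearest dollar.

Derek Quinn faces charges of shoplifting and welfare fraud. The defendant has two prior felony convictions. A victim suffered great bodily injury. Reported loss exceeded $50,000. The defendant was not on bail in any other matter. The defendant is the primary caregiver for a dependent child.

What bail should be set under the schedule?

Base amounts from the schedule: shoplifting $3,700; welfare fraud $27,400.
Stacking rule: highest base plus 35% of each additional charge. Highest is welfare fraud at $27,400. Additional: $3,700 × 35% = $1,295. Combined base = $27,400 + $1,295 = $28,695.
Defendant is the primary caregiver for a dependent (−15%): $28,695 × 0.85 = $24,390.75.
Loss or damage exceeded $50,000 (+60%): $24,390.75 × 1.6 = $39,025.20.
Two or more prior felony convictions (+30%): $39,025.20 × 1.3 = $50,732.76.
Victim suffered great bodily injury (+10%): $50,732.76 × 1.1 = $55,806.04.
$55,806.04 is at or above the $7,000 minimum.
Rounded to the nearest dollar: $55,806.

$55,806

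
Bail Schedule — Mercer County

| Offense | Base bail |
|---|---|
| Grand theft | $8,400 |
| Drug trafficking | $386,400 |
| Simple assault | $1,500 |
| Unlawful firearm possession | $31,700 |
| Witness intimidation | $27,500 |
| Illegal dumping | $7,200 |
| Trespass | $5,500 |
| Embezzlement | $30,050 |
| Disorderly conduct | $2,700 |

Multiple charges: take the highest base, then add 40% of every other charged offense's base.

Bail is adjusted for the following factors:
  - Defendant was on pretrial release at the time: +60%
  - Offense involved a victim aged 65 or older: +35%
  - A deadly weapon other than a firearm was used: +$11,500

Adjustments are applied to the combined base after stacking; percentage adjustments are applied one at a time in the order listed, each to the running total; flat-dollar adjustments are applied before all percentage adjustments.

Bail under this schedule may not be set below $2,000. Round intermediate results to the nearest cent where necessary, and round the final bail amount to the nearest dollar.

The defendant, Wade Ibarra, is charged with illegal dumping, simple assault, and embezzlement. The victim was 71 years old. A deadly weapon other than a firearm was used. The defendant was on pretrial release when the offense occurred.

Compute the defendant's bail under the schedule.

Base amounts from the schedule: illegal dumping $7,200; simple assault $1,500; embezzlement $30,050.
Stacking rule: highest base plus 40% of each additional charge. Highest is embezzlement at $30,050. Additional: $7,200 × 40% = $2,880; $1,500 × 40% = $600. Combined base = $30,050 + $3,480 = $33,530.
A deadly weapon other than a firearm was used (+$11,500 flat): $33,530 + $11,500 = $45,030.
Defendant was on pretrial release at the time (+60%): $45,030 × 1.6 = $72,048.
Offense involved a victim aged 65 or older (+35%): $72,048 × 1.35 = $97,264.80.
$97,264.80 is at or above the $2,000 minimum.
Rounded to the nearest dollar: $97,265.

$97,265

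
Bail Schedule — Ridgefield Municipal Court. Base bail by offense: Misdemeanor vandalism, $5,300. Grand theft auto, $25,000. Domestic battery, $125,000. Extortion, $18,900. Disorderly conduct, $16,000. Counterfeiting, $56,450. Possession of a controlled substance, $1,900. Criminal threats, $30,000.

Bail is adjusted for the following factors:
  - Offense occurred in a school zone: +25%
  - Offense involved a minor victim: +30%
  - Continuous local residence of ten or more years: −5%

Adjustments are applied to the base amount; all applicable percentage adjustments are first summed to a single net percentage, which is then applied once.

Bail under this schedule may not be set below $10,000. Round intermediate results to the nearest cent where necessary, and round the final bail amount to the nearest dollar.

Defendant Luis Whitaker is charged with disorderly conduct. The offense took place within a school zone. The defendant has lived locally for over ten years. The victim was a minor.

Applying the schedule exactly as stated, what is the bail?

Base amounts from the schedule: disorderly conduct $16,000.
Single charge. Combined base = $16,000.
Net percentage adjustment: +25% +30% −5% = +50%. $16,000 × 1.5 = $24,000.
$24,000 is at or above the $10,000 minimum.

$24,000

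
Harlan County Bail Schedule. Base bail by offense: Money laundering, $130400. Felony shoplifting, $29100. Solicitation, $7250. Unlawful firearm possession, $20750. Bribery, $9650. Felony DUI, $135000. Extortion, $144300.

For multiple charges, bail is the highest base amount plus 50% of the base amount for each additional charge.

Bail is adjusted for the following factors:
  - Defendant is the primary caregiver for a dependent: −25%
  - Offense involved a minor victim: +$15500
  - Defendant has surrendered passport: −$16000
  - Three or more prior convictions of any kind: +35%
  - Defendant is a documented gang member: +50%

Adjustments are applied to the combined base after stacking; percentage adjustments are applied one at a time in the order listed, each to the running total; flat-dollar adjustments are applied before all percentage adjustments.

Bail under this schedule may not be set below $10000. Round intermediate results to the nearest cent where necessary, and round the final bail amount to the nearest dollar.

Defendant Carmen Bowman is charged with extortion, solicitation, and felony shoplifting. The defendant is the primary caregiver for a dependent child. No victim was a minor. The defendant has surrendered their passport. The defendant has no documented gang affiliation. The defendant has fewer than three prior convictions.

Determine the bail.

Base amounts from the schedule: extortion $144300; solicitation $7250; felony shoplifting $29100.
Stacking rule: highest base plus 50% of each additional charge. Highest is extortion at $144300. Additional: $7250 × 50% = $3625; $29100 × 50% = $14550. Combined base = $144300 + $18175 = $162475.
Defendant has surrendered passport (−$16000 flat): $162475 − $16000 = $146475.
Defendant is the primary caregiver for a dependent (−25%): $146475 × 0.75 = $109856.25.
$109856.25 is at or above the $10000 minimum.
Rounded to the nearest dollar: $109856.

$109856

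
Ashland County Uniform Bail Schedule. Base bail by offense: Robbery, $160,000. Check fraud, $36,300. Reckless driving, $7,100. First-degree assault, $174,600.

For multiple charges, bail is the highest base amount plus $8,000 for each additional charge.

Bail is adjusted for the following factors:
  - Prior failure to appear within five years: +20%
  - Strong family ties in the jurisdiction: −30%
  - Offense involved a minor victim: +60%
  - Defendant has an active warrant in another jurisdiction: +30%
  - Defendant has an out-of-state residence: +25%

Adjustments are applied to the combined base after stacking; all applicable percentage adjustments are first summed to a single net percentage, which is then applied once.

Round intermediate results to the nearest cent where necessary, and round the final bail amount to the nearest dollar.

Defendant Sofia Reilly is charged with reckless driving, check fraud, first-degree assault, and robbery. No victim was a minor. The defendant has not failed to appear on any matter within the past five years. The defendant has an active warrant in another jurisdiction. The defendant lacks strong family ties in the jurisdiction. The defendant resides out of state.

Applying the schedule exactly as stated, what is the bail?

$307,830

Base amounts from the schedule: reckless driving $7,100; check fraud $36,300; first-degree assault $174,600; robbery $160,000.
Stacking rule: highest base plus $8,000 per additional charge. Highest is first-degree assault at $174,600; 3 additional charges → +$24,000. Combined base = $198,600.
Net percentage adjustment: +30% +25% = +55%. $198,600 × 1.55 = $307,830.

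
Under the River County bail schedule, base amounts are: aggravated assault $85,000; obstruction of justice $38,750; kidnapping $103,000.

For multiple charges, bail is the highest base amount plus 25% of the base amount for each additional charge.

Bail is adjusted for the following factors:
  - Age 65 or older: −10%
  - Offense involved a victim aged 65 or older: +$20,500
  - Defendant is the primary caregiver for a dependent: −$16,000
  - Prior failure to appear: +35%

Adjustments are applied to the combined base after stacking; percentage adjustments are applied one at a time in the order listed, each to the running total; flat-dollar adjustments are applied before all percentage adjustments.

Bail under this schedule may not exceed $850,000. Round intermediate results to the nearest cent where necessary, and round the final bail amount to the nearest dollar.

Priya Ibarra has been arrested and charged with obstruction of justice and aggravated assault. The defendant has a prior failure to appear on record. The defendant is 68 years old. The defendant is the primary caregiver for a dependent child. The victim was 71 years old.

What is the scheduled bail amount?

$120,513

Base amounts from the schedule: obstruction of justice $38,750; aggravated assault $85,000.
Stacking rule: highest base plus 25% of each additional charge. Highest is aggravated assault at $85,000. Additional: $38,750 × 25% = $9,687.50. Combined base = $85,000 + $9,687.50 = $94,687.50.
Offense involved a victim aged 65 or older (+$20,500 flat): $94,687.50 + $20,500 = $115,187.50.
Defendant is the primary caregiver for a dependent (−$16,000 flat): $115,187.50 − $16,000 = $99,187.50.
Age 65 or older (−10%): $99,187.50 × 0.9 = $89,268.75.
Prior failure to appear (+35%): $89,268.75 × 1.35 = $120,512.81.
$120,512.81 is within the $850,000 maximum.
Rounded to the nearest dollar: $120,513.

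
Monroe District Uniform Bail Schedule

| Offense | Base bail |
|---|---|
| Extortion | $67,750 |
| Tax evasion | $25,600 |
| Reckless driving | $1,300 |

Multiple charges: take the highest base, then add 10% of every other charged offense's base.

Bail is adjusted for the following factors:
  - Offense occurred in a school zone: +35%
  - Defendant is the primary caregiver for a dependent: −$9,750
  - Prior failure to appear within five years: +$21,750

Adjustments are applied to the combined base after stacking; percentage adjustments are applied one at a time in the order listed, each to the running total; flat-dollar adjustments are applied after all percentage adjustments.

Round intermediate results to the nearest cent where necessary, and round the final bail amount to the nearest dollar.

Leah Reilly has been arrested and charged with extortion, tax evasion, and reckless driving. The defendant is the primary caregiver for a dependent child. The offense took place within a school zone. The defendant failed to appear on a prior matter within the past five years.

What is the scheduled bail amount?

Base amounts from the schedule: extortion $67,750; tax evasion $25,600; reckless driving $1,300.
Stacking rule: highest base plus 10% of each additional charge. Highest is extortion at $67,750. Additional: $25,600 × 10% = $2,560; $1,300 × 10% = $130. Combined base = $67,750 + $2,690 = $70,440.
Offense occurred in a school zone (+35%): $70,440 × 1.35 = $95,094.
Defendant is the primary caregiver for a dependent (−$9,750 flat): $95,094 − $9,750 = $85,344.
Prior failure to appear within five years (+$21,750 flat): $85,344 + $21,750 = $107,094.

$107,094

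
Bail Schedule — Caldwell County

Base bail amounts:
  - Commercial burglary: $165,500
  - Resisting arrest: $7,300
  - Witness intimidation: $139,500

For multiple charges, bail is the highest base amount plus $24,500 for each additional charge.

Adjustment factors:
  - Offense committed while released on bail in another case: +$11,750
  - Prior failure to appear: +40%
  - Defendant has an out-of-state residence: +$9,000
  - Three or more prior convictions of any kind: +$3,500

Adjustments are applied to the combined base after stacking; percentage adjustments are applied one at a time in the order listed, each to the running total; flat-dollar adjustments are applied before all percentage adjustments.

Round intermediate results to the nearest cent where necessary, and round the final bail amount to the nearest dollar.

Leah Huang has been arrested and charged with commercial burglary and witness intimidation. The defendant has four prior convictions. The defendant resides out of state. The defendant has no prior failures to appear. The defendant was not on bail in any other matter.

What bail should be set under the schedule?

$202,500

Base amounts from the schedule: commercial burglary $165,500; witness intimidation $139,500.
Stacking rule: highest base plus $24,500 per additional charge. Highest is commercial burglary at $165,500; 1 additional charge → +$24,500. Combined base = $190,000.
Defendant has an out-of-state residence (+$9,000 flat): $190,000 + $9,000 = $199,000.
Three or more prior convictions of any kind (+$3,500 flat): $199,000 + $3,500 = $202,500.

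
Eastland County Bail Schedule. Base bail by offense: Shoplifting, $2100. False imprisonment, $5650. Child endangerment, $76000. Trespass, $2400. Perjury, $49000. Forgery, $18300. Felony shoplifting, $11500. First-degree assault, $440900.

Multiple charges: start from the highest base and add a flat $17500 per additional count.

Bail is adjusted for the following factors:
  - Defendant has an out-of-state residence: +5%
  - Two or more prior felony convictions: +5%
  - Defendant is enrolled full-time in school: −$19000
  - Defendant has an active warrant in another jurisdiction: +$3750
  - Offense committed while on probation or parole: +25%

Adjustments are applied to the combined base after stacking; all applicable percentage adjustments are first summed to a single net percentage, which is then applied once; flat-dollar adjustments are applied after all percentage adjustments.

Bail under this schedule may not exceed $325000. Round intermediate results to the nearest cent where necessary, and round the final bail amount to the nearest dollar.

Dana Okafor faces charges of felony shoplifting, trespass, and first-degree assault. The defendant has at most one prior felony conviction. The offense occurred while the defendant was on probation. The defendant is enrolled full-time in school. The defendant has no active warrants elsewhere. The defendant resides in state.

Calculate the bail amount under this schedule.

$325000

Base amounts from the schedule: felony shoplifting $11500; trespass $2400; first-degree assault $440900.
Stacking rule: highest base plus $17500 per additional charge. Highest is first-degree assault at $440900; 2 additional charges → +$35000. Combined base = $475900.
Offense committed while on probation or parole (+25%): $475900 × 1.25 = $594875.
Defendant is enrolled full-time in school (−$19000 flat): $594875 − $19000 = $575875.
Result $575875 exceeds the maximum of $325000; bail is capped at $325000.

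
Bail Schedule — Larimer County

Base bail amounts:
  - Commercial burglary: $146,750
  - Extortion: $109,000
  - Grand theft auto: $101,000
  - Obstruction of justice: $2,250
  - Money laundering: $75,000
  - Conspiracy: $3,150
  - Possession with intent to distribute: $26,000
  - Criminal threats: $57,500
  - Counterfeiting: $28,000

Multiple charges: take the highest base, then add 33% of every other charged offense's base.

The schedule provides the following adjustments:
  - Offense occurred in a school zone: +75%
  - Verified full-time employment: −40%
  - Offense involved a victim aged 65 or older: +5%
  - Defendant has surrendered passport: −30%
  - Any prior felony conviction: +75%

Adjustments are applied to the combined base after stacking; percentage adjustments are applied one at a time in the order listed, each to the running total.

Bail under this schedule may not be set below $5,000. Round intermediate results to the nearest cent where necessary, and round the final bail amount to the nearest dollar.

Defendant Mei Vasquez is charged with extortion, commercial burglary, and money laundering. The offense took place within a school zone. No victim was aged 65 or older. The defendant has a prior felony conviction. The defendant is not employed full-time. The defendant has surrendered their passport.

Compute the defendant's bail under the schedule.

Base amounts from the schedule: extortion $109,000; commercial burglary $146,750; money laundering $75,000.
Stacking rule: highest base plus 33% of each additional charge. Highest is commercial burglary at $146,750. Additional: $109,000 × 33% = $35,970; $75,000 × 33% = $24,750. Combined base = $146,750 + $60,720 = $207,470.
Offense occurred in a school zone (+75%): $207,470 × 1.75 = $363,072.50.
Defendant has surrendered passport (−30%): $363,072.50 × 0.7 = $254,150.75.
Any prior felony conviction (+75%): $254,150.75 × 1.75 = $444,763.81.
$444,763.81 is at or above the $5,000 minimum.
Rounded to the nearest dollar: $444,764.

$444,764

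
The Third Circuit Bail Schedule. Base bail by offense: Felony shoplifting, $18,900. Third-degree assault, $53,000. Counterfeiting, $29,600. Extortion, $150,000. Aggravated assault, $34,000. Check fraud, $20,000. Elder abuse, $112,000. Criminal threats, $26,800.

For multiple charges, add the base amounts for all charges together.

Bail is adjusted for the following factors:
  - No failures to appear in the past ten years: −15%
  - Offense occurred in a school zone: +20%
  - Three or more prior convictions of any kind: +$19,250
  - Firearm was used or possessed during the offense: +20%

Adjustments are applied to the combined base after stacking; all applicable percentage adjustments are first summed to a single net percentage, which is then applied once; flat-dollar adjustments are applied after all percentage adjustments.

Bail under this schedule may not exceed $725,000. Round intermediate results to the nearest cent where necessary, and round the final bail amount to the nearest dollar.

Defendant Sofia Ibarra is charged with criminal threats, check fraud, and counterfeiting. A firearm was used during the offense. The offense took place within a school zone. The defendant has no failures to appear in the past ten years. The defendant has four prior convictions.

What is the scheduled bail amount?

$114,750

Base amounts from the schedule: criminal threats $26,800; check fraud $20,000; counterfeiting $29,600.
Stacking rule: sum of all bases. $26,800 + $20,000 + $29,600 = $76,400.
Net percentage adjustment: −15% +20% +20% = +25%. $76,400 × 1.25 = $95,500.
Three or more prior convictions of any kind (+$19,250 flat): $95,500 + $19,250 = $114,750.
$114,750 is within the $725,000 maximum.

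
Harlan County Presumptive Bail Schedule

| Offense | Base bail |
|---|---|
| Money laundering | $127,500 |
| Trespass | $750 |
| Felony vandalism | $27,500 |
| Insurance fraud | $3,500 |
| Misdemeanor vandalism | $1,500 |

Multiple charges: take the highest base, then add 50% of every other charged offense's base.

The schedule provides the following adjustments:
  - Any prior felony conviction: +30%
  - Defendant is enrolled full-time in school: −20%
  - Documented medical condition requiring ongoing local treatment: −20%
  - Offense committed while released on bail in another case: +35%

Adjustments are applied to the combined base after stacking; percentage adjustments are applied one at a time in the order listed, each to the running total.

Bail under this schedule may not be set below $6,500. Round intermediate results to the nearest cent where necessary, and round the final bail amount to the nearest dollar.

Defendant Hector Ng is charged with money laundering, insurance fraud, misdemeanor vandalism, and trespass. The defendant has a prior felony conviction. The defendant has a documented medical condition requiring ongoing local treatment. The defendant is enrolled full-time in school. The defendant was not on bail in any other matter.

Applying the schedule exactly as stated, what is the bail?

$108,472

Base amounts from the schedule: money laundering $127,500; insurance fraud $3,500; misdemeanor vandalism $1,500; trespass $750.
Stacking rule: highest base plus 50% of each additional charge. Highest is money laundering at $127,500. Additional: $3,500 × 50% = $1,750; $1,500 × 50% = $750; $750 × 50% = $375. Combined base = $127,500 + $2,875 = $130,375.
Any prior felony conviction (+30%): $130,375 × 1.3 = $169,487.50.
Defendant is enrolled full-time in school (−20%): $169,487.50 × 0.8 = $135,590.
Documented medical condition requiring ongoing local treatment (−20%): $135,590 × 0.8 = $108,472.
$108,472 is at or above the $6,500 minimum.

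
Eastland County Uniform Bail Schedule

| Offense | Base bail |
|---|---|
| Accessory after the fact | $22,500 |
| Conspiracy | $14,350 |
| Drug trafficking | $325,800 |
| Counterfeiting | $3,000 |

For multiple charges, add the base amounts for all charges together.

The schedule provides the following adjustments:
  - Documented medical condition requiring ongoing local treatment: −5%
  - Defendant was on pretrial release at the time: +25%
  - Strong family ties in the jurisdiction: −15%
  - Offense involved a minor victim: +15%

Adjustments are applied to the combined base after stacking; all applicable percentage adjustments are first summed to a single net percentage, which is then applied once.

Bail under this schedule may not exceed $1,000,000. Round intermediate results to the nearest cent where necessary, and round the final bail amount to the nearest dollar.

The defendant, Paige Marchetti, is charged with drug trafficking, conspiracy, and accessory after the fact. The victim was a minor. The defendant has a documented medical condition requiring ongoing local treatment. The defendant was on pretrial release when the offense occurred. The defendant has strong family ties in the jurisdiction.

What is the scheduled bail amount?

Base amounts from the schedule: drug trafficking $325,800; conspiracy $14,350; accessory after the fact $22,500.
Stacking rule: sum of all bases. $325,800 + $14,350 + $22,500 = $362,650.
Net percentage adjustment: −5% +25% −15% +15% = +20%. $362,650 × 1.2 = $435,180.
$435,180 is within the $1,000,000 maximum.

$435,180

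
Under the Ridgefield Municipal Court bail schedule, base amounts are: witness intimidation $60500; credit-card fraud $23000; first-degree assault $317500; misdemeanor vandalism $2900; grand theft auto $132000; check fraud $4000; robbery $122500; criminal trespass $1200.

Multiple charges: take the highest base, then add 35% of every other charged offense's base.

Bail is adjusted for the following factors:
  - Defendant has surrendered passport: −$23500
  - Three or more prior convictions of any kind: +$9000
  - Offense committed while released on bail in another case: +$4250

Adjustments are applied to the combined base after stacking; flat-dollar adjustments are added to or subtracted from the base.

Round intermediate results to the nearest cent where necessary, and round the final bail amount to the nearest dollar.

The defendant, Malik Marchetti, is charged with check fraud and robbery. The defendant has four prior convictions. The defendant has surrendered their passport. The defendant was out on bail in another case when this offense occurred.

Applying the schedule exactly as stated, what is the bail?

$113650

Base amounts from the schedule: check fraud $4000; robbery $122500.
Stacking rule: highest base plus 35% of each additional charge. Highest is robbery at $122500. Additional: $4000 × 35% = $1400. Combined base = $122500 + $1400 = $123900.
Defendant has surrendered passport (−$23500 flat): $123900 − $23500 = $100400.
Three or more prior convictions of any kind (+$9000 flat): $100400 + $9000 = $109400.
Offense committed while released on bail in another case (+$4250 flat): $109400 + $4250 = $113650.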